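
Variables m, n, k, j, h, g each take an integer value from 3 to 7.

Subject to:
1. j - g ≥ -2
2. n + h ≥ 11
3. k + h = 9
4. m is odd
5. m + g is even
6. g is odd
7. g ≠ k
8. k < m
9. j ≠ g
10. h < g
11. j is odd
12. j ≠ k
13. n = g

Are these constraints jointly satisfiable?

Satisfiable

Take m = 5, n = 7, k = 4, j = 5, h = 5, g = 7. Then constraint 1: j - g = -2; constraint 2: n + h = 12; constraint 3: k + h = 9, and every other listed constraint is also met.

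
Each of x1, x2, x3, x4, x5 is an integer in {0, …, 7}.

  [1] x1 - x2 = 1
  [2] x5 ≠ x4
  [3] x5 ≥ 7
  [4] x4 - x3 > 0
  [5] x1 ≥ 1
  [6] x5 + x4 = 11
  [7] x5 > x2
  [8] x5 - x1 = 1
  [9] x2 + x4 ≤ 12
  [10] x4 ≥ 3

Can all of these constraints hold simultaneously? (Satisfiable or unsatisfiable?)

Setting (x1, x2, x3, x4, x5) = (6, 5, 3, 4, 7) satisfies everything: constraint 1: x1 - x2 = 1; constraint 4: x4 - x3 = 1; constraint 6: x5 + x4 = 11, and the others follow.

Satisfiable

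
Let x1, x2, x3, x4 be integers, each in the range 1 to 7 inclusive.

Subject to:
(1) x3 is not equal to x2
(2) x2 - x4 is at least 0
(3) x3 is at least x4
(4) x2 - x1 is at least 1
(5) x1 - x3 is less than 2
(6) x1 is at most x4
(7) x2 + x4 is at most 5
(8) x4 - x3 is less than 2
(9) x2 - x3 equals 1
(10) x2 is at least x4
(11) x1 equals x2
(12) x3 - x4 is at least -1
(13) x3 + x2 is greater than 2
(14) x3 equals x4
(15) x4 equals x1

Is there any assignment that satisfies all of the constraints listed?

Unsatisfiable

From constraints 11, 14, and 15, x3 = x4 = x1 = x2, so x3 = x2. But constraint 1 says x3 ≠ x2. Contradiction.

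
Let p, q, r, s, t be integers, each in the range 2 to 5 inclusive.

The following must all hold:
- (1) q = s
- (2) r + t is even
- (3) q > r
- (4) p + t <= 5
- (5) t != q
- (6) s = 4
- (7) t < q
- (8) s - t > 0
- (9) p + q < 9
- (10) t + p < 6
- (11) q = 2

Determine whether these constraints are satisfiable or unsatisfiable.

Constraint 11 fixes q = 2 and constraint 6 fixes s = 4, but constraint 1 requires q = s. Since 2 ≠ 4, contradiction.

Unsatisfiable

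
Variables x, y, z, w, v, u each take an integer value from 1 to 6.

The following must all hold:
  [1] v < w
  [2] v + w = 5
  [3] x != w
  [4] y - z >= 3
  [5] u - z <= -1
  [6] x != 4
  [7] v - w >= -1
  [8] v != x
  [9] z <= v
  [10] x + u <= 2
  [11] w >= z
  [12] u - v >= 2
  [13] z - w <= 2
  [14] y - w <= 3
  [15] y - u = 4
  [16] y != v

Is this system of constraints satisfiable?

Constraints 4, 5, 7, 12, and 14 give u − v ≥ 2, v − w ≥ -1, w − y ≥ -3, y − z ≥ 3, z − u ≥ 1.
Adding all 5 inequalities: the left sides telescope to 0, and the right sides sum to 2 + (-1) + (-3) + 3 + 1 = 2. So 0 ≥ 2, which is false.

Unsatisfiable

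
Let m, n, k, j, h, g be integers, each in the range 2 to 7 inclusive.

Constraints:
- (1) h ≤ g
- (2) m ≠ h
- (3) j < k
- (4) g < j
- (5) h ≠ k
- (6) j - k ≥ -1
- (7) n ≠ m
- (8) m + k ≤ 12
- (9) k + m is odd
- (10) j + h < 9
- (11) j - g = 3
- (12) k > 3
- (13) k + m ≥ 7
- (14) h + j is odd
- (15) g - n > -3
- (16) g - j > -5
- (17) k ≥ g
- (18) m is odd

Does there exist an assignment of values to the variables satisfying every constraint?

Setting (m, n, k, j, h, g) = (3, 4, 6, 5, 2, 2) satisfies everything: constraint 6: j - k = -1; constraint 8: m + k = 9, and the others follow.

Satisfiable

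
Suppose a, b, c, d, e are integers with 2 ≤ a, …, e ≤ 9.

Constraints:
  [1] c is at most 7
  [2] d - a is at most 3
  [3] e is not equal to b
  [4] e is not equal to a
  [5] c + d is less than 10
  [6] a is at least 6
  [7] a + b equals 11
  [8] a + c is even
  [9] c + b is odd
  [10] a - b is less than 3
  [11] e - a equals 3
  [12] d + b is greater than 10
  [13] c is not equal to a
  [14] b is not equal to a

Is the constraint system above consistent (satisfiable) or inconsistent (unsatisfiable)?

The assignment a = 6, b = 5, c = 2, d = 6, e = 9 works:
  constraint 2 holds since d - a = 0.
  constraint 5 holds since c + d = 8.
The rest check out directly.

Satisfiable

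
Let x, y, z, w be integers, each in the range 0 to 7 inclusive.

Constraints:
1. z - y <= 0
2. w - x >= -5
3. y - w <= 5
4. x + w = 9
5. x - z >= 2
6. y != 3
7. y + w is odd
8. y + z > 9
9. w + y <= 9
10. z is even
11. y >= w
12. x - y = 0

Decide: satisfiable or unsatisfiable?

Satisfiable

The assignment x = 6, y = 6, z = 4, w = 3 works:
  constraint 1 holds since z - y = -2.
  constraint 2 holds since w - x = -3.
  constraint 3 holds since y - w = 3.
The rest check out directly.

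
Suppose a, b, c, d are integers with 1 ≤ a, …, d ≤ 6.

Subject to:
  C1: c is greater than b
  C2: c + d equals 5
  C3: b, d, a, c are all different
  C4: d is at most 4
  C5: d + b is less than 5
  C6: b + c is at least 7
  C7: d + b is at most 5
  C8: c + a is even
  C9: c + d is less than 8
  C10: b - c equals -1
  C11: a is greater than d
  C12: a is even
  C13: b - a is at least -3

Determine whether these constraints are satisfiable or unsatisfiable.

Satisfiable

One satisfying assignment is a = 6, b = 3, c = 4, d = 1.
For the less obvious constraints — constraint 2: c + d = 5; constraint 5: d + b = 4; constraint 6: b + c = 7 — and the others hold by inspection.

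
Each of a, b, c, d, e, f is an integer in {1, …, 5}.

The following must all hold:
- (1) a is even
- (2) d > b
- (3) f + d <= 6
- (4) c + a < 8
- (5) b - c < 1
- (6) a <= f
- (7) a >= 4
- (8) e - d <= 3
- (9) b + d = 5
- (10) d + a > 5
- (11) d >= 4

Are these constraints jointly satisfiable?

Unsatisfiable

From constraints 6 and 7: f ≥ a ≥ 4. From constraint 11: d ≥ 4. Hence f + d ≥ 8. But constraint 3 requires f + d ≤ 6, and 6 < 8. Contradiction.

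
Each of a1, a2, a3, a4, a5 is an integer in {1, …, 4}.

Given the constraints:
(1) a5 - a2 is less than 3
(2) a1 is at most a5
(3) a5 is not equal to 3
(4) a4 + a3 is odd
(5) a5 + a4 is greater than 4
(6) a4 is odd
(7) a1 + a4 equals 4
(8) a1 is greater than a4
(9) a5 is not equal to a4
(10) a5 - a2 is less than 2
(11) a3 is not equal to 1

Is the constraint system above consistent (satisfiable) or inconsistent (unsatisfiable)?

Setting (a1, a2, a3, a4, a5) = (3, 4, 2, 1, 4) satisfies everything: constraint 1: a5 - a2 = 0; constraint 5: a5 + a4 = 5, and the others follow.

Satisfiable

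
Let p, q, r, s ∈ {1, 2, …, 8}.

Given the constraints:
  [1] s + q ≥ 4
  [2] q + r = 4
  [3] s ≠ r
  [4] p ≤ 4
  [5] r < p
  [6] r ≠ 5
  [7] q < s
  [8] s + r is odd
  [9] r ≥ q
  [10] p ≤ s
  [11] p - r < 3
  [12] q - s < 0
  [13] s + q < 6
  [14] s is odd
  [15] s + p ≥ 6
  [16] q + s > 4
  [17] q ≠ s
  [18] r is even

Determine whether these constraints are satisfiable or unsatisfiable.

One satisfying assignment is p = 3, q = 2, r = 2, s = 3.
For the less obvious constraints — constraint 1: s + q = 5; constraint 2: q + r = 4 — and the others hold by inspection.

Satisfiable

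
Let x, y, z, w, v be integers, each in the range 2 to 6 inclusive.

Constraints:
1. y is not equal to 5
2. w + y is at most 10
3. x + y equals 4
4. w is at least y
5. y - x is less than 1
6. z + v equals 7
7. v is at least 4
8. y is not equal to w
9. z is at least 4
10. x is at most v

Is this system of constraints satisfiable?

Unsatisfiable

From constraint 9: z ≥ 4. From constraint 7: v ≥ 4. Hence z + v ≥ 8. But constraint 6 requires z + v = 7, and 7 < 8. Contradiction.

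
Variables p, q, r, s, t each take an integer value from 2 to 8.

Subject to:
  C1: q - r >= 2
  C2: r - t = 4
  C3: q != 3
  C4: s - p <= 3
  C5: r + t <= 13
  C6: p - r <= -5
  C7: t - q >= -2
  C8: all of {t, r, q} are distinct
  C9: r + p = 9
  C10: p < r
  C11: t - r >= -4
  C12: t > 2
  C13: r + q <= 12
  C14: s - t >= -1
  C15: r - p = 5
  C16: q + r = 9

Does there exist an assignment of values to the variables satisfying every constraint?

Unsatisfiable

Constraints 1, 4, 6, 7, and 14 give t − q ≥ -2, q − r ≥ 2, r − p ≥ 5, p − s ≥ -3, s − t ≥ -1.
Adding all 5 inequalities: the left sides telescope to 0, and the right sides sum to (-2) + 2 + 5 + (-3) + (-1) = 1. So 0 ≥ 1, which is false.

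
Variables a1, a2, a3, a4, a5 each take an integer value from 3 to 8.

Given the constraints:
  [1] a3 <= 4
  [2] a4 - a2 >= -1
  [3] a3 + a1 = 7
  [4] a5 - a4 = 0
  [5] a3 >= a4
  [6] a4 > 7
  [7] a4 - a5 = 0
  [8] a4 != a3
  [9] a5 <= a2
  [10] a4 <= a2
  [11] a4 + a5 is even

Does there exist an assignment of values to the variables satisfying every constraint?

From constraint 6: a4 ≥ 8. From constraints 1 and 5: a4 ≤ a3 and a3 ≤ 4, so a4 ≤ 4. But 4 < 8, so no value of a4 works.

Unsatisfiable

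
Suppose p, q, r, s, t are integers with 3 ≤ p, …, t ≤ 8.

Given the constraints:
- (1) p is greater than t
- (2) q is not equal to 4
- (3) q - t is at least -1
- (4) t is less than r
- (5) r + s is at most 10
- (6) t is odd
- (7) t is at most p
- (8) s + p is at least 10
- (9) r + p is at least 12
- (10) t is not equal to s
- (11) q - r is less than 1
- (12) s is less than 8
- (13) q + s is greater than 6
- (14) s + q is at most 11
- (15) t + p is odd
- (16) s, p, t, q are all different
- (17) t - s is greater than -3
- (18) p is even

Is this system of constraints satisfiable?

Satisfiable

Setting (p, q, r, s, t) = (8, 5, 5, 4, 3) satisfies everything: constraint 3: q - t = 2; constraint 5: r + s = 9; constraint 8: s + p = 12, and the others follow.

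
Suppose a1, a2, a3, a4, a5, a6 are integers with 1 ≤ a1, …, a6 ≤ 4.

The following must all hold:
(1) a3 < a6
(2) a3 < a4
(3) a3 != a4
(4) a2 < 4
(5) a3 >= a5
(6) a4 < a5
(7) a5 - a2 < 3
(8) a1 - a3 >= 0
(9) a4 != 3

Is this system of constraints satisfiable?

Constraints 2, 5, and 6 give a3 < a4, a4 < a5, a5 ≤ a3. Chaining: a3 < a4 < a5 ≤ a3, which forces a3 < a3 — impossible.

Unsatisfiable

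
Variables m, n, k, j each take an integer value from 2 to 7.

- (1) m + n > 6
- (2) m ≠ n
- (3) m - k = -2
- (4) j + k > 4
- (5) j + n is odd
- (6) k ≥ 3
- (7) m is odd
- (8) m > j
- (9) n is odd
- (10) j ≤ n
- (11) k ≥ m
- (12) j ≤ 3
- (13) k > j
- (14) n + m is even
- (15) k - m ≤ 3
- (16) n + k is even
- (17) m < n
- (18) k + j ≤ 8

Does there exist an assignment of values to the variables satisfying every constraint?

Satisfiable

Take m = 3, n = 5, k = 5, j = 2. Then constraint 1: m + n = 8; constraint 3: m - k = -2; constraint 4: j + k = 7, and every other listed constraint is also met.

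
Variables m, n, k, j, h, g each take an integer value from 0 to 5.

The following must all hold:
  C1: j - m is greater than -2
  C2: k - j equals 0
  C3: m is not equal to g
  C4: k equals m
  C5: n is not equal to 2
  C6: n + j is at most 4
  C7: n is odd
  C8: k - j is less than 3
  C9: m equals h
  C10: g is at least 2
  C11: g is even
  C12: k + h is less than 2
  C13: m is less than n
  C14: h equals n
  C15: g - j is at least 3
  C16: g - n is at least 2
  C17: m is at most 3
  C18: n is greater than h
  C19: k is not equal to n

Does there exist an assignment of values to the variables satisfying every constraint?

Unsatisfiable

From constraints 4, 9, and 14, k = m = h = n, so k = n. But constraint 19 says k ≠ n. Contradiction.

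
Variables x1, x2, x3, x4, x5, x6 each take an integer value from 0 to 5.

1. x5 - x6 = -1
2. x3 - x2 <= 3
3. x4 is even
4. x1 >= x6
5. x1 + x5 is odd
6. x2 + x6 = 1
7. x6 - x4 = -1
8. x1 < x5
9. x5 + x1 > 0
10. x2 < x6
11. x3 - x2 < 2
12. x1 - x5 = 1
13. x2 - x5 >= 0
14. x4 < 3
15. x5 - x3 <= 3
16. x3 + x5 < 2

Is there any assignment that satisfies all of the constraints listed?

Unsatisfiable

Constraints 4, 8, 10, and 13 give x1 < x5, x5 ≤ x2, x2 < x6, x6 ≤ x1. Chaining: x1 < x5 ≤ x2 < x6 ≤ x1, which forces x1 < x1 — impossible.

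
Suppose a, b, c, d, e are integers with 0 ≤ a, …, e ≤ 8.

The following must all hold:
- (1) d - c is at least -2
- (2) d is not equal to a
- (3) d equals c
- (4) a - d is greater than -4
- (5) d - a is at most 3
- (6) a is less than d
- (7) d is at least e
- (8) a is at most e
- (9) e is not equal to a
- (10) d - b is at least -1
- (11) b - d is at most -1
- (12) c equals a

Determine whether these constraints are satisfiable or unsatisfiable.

From constraints 3 and 12, d = c = a, so d = a. But constraint 2 says d ≠ a. Contradiction.

Unsatisfiable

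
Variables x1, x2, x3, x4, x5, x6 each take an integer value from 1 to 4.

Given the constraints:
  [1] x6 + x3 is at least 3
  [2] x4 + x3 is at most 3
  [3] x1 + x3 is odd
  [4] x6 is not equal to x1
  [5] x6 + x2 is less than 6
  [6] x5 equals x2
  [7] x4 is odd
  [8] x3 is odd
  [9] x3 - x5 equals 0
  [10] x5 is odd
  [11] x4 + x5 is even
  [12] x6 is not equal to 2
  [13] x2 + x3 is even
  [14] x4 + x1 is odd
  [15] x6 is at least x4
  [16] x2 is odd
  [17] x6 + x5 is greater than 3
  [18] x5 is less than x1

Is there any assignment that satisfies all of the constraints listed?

Satisfiable

Take x1 = 2, x2 = 1, x3 = 1, x4 = 1, x5 = 1, x6 = 4. Then constraint 1: x6 + x3 = 5; constraint 2: x4 + x3 = 2, and every other listed constraint is also met.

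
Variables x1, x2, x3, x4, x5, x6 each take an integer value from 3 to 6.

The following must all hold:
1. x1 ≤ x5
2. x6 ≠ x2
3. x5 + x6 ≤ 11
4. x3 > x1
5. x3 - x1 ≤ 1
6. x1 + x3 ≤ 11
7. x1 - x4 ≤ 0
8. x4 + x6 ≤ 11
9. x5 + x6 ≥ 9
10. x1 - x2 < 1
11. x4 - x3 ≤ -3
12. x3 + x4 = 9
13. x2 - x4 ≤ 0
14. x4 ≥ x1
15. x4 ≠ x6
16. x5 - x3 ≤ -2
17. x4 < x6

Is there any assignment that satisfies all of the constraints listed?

Constraints 5, 7, and 11 give x4 − x1 ≥ 0, x1 − x3 ≥ -1, x3 − x4 ≥ 3.
Adding all 3 inequalities: the left sides telescope to 0, and the right sides sum to 0 + (-1) + 3 = 2. So 0 ≥ 2, which is false.

Unsatisfiable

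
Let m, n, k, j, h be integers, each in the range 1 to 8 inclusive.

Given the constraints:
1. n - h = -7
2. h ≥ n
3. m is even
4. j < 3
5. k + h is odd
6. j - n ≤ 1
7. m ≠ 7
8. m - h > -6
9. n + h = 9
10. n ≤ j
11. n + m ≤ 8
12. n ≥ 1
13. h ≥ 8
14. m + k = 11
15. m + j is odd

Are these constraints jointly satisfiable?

Take m = 4, n = 1, k = 7, j = 1, h = 8. Then constraint 1: n - h = -7; constraint 6: j - n = 0; constraint 8: m - h = -4, and every other listed constraint is also met.

Satisfiable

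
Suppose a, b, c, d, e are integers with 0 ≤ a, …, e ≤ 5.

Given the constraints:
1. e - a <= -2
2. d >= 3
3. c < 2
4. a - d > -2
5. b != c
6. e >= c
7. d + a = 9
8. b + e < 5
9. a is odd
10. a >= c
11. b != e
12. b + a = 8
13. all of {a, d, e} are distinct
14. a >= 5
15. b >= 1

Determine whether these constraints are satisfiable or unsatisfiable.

Satisfiable

The assignment a = 5, b = 3, c = 0, d = 4, e = 1 works:
  constraint 1 holds since e - a = -4.
  constraint 4 holds since a - d = 1.
  constraint 7 holds since d + a = 9.
The rest check out directly.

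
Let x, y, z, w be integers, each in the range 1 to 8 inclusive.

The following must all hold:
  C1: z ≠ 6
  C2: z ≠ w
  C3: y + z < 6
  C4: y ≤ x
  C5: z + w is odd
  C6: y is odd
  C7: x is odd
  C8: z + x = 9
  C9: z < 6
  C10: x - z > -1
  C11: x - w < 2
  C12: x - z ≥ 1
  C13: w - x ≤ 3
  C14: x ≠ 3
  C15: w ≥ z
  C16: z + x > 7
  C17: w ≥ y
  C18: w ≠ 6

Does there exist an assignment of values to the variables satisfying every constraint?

Take x = 5, y = 1, z = 4, w = 5. Then constraint 3: y + z = 5; constraint 8: z + x = 9, and every other listed constraint is also met.

Satisfiable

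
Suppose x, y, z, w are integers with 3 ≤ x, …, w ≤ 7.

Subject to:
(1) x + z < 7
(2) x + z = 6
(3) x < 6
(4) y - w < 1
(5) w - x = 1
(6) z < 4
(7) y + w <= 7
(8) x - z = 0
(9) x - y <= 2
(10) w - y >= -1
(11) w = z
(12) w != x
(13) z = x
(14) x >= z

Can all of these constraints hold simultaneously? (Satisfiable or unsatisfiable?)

From constraints 11 and 13, w = z = x, so w = x. But constraint 12 says w ≠ x. Contradiction.

Unsatisfiable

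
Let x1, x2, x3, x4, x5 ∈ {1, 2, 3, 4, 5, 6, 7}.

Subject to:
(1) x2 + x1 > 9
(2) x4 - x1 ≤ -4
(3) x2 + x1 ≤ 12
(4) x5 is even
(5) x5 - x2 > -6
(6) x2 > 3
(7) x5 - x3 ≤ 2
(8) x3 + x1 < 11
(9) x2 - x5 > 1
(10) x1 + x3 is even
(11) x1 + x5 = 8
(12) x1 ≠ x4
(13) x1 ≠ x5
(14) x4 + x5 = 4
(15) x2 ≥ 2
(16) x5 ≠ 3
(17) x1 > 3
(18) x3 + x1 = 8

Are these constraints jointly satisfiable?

Satisfiable

One satisfying assignment is x1 = 6, x2 = 6, x3 = 2, x4 = 2, x5 = 2.
For the less obvious constraints — constraint 1: x2 + x1 = 12; constraint 2: x4 - x1 = -4 — and the others hold by inspection.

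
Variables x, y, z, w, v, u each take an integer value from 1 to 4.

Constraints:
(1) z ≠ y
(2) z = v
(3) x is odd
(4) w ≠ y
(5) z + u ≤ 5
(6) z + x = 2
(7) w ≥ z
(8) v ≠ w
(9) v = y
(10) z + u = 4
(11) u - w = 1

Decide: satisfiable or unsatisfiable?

From constraints 2 and 9, z = v = y, so z = y. But constraint 1 says z ≠ y. Contradiction.

Unsatisfiable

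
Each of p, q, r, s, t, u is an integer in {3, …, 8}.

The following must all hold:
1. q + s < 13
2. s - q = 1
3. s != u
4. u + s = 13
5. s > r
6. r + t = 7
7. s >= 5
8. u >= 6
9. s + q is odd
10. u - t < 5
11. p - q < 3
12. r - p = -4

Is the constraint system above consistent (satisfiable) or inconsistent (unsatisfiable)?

Try p = 7, q = 5, r = 3, s = 6, t = 4, u = 7.
Check constraint 1: q + s = 11; constraint 2: s - q = 1; constraint 4: u + s = 13. The remaining constraints are straightforward to verify.

Satisfiable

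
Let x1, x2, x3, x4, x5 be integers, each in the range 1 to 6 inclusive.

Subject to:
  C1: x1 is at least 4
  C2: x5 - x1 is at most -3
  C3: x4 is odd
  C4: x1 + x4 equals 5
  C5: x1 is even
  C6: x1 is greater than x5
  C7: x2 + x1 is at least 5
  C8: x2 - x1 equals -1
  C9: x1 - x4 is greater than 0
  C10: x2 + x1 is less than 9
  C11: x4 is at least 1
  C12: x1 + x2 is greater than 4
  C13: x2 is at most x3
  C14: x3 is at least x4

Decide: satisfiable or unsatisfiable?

One satisfying assignment is x1 = 4, x2 = 3, x3 = 4, x4 = 1, x5 = 1.
For the less obvious constraints — constraint 2: x5 - x1 = -3; constraint 4: x1 + x4 = 5 — and the others hold by inspection.

Satisfiable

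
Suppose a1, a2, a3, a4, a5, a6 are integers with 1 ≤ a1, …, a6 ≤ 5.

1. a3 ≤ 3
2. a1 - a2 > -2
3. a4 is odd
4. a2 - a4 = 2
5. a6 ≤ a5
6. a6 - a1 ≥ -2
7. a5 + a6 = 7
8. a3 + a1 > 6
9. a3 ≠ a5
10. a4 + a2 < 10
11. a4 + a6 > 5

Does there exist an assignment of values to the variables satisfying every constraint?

Satisfiable

The assignment a1 = 4, a2 = 5, a3 = 3, a4 = 3, a5 = 4, a6 = 3 works:
  constraint 2 holds since a1 - a2 = -1.
  constraint 4 holds since a2 - a4 = 2.
The rest check out directly.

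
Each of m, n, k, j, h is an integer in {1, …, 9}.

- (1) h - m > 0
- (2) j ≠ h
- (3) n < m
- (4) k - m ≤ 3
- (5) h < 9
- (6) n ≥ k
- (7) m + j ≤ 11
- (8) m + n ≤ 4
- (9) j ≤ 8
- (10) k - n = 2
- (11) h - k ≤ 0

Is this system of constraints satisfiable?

Unsatisfiable

Constraints 1, 3, 6, and 11 give m < h, h ≤ k, k ≤ n, n < m. Chaining: m < h ≤ k ≤ n < m, which forces m < m — impossible.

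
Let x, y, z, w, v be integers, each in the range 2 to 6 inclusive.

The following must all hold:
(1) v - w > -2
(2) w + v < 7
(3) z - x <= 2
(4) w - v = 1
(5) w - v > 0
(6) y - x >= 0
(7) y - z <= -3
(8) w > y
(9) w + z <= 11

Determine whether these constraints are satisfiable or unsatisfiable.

Unsatisfiable

Constraints 3, 6, and 7 give z − y ≥ 3, y − x ≥ 0, x − z ≥ -2.
Adding all 3 inequalities: the left sides telescope to 0, and the right sides sum to 3 + 0 + (-2) = 1. So 0 ≥ 1, which is false.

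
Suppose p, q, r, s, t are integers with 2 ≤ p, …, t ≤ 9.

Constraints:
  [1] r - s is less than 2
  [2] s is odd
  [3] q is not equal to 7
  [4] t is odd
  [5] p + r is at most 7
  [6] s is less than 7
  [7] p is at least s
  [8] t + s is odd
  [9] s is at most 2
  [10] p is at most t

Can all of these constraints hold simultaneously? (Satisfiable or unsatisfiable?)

Constraint 4 makes t odd and constraint 2 makes s odd, so t + s must be even. Constraint 8 says t + s is odd — contradiction.

Unsatisfiable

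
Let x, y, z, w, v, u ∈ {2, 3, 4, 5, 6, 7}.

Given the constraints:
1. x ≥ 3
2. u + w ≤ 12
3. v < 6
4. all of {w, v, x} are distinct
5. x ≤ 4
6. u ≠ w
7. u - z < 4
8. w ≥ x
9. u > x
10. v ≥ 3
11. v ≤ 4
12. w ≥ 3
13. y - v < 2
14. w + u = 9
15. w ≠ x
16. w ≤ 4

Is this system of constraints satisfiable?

Constraints 1, 5, 10, 11, 12, and 16 confine each of w, v, x to the 2 values {3, 4}.
Constraint 4 requires all 3 of them to be distinct, but only 2 values are available — impossible by the pigeonhole principle.

Unsatisfiable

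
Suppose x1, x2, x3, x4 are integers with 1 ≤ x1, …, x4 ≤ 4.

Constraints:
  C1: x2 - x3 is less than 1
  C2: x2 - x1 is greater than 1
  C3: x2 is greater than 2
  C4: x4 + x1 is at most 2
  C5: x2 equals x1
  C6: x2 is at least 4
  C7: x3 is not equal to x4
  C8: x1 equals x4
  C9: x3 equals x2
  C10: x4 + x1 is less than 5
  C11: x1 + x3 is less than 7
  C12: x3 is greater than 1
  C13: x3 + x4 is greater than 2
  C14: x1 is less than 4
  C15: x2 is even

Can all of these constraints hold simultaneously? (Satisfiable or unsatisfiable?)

From constraints 5, 8, and 9, x3 = x2 = x1 = x4, so x3 = x4. But constraint 7 says x3 ≠ x4. Contradiction.

Unsatisfiable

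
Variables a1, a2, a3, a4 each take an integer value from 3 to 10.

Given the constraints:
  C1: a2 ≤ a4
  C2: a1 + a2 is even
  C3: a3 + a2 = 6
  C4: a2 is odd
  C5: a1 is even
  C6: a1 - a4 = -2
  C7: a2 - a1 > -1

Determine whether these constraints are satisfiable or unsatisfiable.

Unsatisfiable

Constraint 5 makes a1 even and constraint 4 makes a2 odd, so a1 + a2 must be odd. Constraint 2 says a1 + a2 is even — contradiction.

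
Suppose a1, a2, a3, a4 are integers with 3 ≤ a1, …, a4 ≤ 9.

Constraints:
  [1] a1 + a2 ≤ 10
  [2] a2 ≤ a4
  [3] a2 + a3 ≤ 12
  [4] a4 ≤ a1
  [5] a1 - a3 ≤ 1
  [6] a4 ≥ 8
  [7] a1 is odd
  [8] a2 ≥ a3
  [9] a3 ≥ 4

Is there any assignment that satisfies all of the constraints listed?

Unsatisfiable

From constraints 4 and 6: a1 ≥ a4 ≥ 8. From constraints 8 and 9: a2 ≥ a3 ≥ 4. Hence a1 + a2 ≥ 12. But constraint 1 requires a1 + a2 ≤ 10, and 10 < 12. Contradiction.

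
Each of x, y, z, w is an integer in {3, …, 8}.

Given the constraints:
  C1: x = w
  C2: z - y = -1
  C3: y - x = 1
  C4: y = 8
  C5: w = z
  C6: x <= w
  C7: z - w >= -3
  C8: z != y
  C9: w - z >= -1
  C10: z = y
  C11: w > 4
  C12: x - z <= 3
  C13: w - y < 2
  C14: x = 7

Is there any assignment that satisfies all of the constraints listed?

Constraint 14 fixes x = 7 and constraint 4 fixes y = 8. Constraints 1, 5, and 10 give x = w = z = y, so x = y. But 7 ≠ 8 — contradiction.

Unsatisfiable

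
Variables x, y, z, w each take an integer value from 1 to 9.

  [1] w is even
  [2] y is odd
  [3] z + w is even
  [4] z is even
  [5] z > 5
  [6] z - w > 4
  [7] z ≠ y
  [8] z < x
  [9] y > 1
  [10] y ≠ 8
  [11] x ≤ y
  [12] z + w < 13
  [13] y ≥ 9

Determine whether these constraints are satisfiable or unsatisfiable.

Satisfiable

The assignment x = 9, y = 9, z = 8, w = 2 works:
  constraint 6 holds since z - w = 6.
  constraint 12 holds since z + w = 10.
The rest check out directly.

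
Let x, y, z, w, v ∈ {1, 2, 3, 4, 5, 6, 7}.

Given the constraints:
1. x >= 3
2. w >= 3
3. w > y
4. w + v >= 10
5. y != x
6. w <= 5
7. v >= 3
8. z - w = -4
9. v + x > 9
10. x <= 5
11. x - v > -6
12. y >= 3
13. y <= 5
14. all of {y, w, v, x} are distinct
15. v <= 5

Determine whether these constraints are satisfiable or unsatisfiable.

Constraints 1, 2, 6, 7, 10, 12, 13, and 15 confine each of y, w, v, x to the 3 values {3, …, 5}.
Constraint 14 requires all 4 of them to be distinct, but only 3 values are available — impossible by the pigeonhole principle.

Unsatisfiable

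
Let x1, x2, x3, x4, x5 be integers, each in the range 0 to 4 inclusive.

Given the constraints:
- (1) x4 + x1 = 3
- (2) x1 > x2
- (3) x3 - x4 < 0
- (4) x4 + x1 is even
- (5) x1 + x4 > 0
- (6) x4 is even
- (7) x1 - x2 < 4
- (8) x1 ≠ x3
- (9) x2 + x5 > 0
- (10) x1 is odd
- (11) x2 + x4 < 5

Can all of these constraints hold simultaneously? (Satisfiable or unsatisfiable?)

Unsatisfiable

Constraint 6 makes x4 even and constraint 10 makes x1 odd, so x4 + x1 must be odd. Constraint 4 says x4 + x1 is even — contradiction.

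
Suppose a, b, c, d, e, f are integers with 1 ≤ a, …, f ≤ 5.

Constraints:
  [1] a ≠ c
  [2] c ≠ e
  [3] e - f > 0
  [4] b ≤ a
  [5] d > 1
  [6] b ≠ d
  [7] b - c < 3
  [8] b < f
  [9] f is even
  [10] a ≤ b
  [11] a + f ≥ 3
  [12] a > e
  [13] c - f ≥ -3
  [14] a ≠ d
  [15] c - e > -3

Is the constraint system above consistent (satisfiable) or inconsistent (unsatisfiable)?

Constraints 3, 8, 10, and 12 give f < e, e < a, a ≤ b, b < f. Chaining: f < e < a ≤ b < f, which forces f < f — impossible.

Unsatisfiable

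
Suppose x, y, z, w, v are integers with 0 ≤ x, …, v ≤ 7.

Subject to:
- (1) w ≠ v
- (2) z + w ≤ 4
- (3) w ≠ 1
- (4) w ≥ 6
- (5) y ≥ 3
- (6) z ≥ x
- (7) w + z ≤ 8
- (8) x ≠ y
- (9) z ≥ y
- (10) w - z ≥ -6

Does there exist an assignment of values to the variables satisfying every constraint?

From constraint 4: w ≥ 6. From constraints 5 and 9: z ≥ y ≥ 3. Hence w + z ≥ 9. But constraint 7 requires w + z ≤ 8, and 8 < 9. Contradiction.

Unsatisfiable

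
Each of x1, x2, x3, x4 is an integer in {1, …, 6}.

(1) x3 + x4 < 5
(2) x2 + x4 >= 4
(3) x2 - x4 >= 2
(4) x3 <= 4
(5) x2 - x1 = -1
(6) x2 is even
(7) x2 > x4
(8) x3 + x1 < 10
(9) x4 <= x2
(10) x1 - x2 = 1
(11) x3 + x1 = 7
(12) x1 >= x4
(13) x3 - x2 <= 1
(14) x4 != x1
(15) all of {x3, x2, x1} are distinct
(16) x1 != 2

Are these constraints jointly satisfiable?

Setting (x1, x2, x3, x4) = (5, 4, 2, 2) satisfies everything: constraint 1: x3 + x4 = 4; constraint 2: x2 + x4 = 6, and the others follow.

Satisfiable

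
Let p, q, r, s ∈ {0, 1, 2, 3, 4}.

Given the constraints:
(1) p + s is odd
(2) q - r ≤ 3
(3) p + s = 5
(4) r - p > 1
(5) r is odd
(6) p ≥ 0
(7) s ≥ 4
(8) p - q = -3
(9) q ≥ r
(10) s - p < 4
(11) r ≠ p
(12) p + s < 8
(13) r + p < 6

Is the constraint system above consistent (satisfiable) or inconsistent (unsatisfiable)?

Take p = 1, q = 4, r = 3, s = 4. Then constraint 2: q - r = 1; constraint 3: p + s = 5; constraint 4: r - p = 2, and every other listed constraint is also met.

Satisfiable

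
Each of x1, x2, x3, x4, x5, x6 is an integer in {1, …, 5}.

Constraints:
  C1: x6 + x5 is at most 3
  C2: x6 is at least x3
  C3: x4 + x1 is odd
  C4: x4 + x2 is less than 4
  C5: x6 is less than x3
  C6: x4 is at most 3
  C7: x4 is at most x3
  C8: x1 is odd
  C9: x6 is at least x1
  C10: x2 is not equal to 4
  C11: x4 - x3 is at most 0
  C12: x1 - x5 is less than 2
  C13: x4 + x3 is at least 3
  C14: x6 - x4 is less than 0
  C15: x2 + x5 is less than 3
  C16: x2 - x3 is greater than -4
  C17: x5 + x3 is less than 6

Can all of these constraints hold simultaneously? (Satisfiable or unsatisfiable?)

Constraints 2, 11, and 14 give x6 < x4, x4 ≤ x3, x3 ≤ x6. Chaining: x6 < x4 ≤ x3 ≤ x6, which forces x6 < x6 — impossible.

Unsatisfiable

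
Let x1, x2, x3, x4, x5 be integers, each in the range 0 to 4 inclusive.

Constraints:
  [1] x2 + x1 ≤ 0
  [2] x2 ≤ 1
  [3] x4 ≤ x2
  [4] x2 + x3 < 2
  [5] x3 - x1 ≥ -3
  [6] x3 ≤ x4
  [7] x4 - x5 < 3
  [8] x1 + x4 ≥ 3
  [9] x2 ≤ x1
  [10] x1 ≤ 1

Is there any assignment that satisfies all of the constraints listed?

From constraint 10: x1 ≤ 1. From constraints 2 and 3: x4 ≤ x2 ≤ 1. Hence x1 + x4 ≤ 2. But constraint 8 requires x1 + x4 ≥ 3, and 3 > 2. Contradiction.

Unsatisfiable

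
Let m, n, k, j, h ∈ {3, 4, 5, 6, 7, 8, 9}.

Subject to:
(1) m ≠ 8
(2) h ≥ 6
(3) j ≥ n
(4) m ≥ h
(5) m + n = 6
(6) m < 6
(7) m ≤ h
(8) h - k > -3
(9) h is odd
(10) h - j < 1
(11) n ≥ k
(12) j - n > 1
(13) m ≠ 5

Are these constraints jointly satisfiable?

From constraints 2 and 4: m ≥ h and h ≥ 6, so m ≥ 6. From constraint 6: m ≤ 5. But 5 < 6, so no value of m works.

Unsatisfiable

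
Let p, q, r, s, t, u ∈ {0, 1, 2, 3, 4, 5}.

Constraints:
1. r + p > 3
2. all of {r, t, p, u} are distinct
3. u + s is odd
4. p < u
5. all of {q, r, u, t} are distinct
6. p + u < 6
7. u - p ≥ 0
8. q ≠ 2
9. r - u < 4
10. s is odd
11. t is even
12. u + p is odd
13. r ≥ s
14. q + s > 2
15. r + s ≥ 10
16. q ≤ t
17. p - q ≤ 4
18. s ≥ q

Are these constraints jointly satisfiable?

Setting (p, q, r, s, t, u) = (1, 0, 5, 5, 2, 4) satisfies everything: constraint 1: r + p = 6; constraint 6: p + u = 5, and the others follow.

Satisfiable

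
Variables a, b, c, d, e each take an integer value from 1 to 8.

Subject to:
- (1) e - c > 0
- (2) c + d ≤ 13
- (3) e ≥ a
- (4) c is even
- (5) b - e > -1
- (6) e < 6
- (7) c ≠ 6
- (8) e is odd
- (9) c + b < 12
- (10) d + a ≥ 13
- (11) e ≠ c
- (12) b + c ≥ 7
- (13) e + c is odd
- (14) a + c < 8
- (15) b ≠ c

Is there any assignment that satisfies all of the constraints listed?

Satisfiable

Try a = 5, b = 7, c = 2, d = 8, e = 5.
Check constraint 1: e - c = 3; constraint 2: c + d = 10. The remaining constraints are straightforward to verify.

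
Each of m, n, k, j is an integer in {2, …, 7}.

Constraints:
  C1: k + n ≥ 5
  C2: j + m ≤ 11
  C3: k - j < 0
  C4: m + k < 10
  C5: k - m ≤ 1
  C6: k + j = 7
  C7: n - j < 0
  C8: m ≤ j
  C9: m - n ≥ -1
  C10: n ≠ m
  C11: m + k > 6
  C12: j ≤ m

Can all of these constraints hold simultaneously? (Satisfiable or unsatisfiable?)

Take m = 4, n = 2, k = 3, j = 4. Then constraint 1: k + n = 5; constraint 2: j + m = 8; constraint 3: k - j = -1, and every other listed constraint is also met.

Satisfiable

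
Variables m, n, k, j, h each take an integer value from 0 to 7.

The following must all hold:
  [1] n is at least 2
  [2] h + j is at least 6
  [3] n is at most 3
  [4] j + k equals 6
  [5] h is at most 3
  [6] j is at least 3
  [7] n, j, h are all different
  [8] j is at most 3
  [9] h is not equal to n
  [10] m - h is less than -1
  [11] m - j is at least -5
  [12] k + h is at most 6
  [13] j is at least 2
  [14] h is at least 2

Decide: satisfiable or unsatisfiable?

Constraints 1, 3, 5, 8, 13, and 14 confine each of n, j, h to the 2 values {2, 3}.
Constraint 7 requires all 3 of them to be distinct, but only 2 values are available — impossible by the pigeonhole principle.

Unsatisfiable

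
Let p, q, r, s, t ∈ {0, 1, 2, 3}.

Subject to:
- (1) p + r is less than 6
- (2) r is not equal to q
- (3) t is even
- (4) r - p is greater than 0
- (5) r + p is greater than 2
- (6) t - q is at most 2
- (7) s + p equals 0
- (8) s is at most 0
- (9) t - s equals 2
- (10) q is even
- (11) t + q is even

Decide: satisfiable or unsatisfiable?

Satisfiable

Try p = 0, q = 0, r = 3, s = 0, t = 2.
Check constraint 1: p + r = 3; constraint 4: r - p = 3. The remaining constraints are straightforward to verify.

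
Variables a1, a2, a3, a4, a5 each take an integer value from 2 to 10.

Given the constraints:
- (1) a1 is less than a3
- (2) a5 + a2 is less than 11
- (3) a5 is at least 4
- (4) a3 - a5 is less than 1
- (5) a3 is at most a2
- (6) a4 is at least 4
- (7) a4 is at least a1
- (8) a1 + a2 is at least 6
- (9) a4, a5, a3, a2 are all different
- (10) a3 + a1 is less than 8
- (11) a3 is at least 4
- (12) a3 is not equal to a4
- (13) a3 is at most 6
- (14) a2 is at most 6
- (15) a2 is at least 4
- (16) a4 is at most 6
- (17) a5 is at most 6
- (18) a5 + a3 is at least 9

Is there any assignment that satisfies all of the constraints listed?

Unsatisfiable

Constraints 3, 6, 11, 13, 14, 15, 16, and 17 confine each of a4, a5, a3, a2 to the 3 values {4, …, 6}.
Constraint 9 requires all 4 of them to be distinct, but only 3 values are available — impossible by the pigeonhole principle.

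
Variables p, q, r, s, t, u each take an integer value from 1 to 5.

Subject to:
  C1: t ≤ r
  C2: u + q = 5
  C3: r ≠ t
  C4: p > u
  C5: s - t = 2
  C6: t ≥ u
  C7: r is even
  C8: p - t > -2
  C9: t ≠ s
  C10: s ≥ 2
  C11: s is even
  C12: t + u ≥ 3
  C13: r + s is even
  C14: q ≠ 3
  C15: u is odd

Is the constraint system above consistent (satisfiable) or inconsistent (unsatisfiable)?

Take p = 3, q = 4, r = 4, s = 4, t = 2, u = 1. Then constraint 2: u + q = 5; constraint 5: s - t = 2, and every other listed constraint is also met.

Satisfiable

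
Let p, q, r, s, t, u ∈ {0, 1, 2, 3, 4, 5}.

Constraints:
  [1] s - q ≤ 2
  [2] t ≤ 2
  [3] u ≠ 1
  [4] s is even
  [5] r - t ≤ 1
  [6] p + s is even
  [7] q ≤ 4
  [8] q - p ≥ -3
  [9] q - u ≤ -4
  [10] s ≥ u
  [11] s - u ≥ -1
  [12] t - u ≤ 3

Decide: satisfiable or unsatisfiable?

Unsatisfiable

Constraints 1, 9, and 11 give s − u ≥ -1, u − q ≥ 4, q − s ≥ -2.
Adding all 3 inequalities: the left sides telescope to 0, and the right sides sum to (-1) + 4 + (-2) = 1. So 0 ≥ 1, which is false.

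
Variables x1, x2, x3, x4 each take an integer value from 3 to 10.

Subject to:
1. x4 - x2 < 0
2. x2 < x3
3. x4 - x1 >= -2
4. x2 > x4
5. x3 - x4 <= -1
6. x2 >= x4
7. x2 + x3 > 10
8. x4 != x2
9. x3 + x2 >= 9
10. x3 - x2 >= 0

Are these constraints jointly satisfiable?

Unsatisfiable

Constraints 2, 4, and 5 give x3 < x4, x4 < x2, x2 < x3. Chaining: x3 < x4 < x2 < x3, which forces x3 < x3 — impossible.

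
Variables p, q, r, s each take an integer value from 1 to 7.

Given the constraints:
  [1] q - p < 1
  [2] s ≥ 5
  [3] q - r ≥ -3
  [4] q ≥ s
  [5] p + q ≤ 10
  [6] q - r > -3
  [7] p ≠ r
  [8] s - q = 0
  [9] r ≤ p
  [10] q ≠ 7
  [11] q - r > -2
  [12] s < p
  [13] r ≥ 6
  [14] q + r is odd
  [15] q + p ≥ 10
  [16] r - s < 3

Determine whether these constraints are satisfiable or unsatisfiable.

From constraints 9 and 13: p ≥ r ≥ 6. From constraints 2 and 4: q ≥ s ≥ 5. Hence p + q ≥ 11. But constraint 5 requires p + q ≤ 10, and 10 < 11. Contradiction.

Unsatisfiable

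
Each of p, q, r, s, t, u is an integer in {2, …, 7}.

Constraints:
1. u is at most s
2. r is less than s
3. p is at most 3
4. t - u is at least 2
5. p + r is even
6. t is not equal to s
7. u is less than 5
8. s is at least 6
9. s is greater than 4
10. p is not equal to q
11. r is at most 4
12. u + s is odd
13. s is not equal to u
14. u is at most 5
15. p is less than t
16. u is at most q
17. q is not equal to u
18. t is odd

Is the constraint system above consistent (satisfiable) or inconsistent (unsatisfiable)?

Satisfiable

One satisfying assignment is p = 2, q = 3, r = 4, s = 7, t = 5, u = 2.
For the less obvious constraints — constraint 4: t - u = 3; constraint 5: p + r = 6 is even — and the others hold by inspection.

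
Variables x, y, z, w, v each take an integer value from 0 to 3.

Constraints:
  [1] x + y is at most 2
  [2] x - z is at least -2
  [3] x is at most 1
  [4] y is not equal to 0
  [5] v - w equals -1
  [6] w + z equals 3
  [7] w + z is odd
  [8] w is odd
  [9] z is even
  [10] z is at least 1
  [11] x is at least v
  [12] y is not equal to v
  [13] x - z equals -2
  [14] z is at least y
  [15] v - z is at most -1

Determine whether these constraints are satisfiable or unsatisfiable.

Take x = 0, y = 2, z = 2, w = 1, v = 0. Then constraint 1: x + y = 2; constraint 2: x - z = -2; constraint 5: v - w = -1, and every other listed constraint is also met.

Satisfiable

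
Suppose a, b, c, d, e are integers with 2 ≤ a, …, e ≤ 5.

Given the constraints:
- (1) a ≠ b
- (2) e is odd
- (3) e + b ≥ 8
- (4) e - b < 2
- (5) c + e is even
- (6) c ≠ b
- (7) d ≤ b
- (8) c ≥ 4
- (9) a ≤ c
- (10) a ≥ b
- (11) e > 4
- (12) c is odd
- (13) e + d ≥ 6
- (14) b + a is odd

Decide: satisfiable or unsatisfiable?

Satisfiable

Setting (a, b, c, d, e) = (5, 4, 5, 4, 5) satisfies everything: constraint 3: e + b = 9; constraint 4: e - b = 1, and the others follow.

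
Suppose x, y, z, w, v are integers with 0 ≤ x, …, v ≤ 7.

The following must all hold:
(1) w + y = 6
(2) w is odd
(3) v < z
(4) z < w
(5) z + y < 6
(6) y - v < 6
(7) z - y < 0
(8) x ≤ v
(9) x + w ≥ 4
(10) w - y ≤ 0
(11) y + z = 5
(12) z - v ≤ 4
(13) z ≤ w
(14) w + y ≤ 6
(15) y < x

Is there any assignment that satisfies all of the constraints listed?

Constraints 3, 4, 8, 10, and 15 give z < w, w ≤ y, y < x, x ≤ v, v < z. Chaining: z < w ≤ y < x ≤ v < z, which forces z < z — impossible.

Unsatisfiable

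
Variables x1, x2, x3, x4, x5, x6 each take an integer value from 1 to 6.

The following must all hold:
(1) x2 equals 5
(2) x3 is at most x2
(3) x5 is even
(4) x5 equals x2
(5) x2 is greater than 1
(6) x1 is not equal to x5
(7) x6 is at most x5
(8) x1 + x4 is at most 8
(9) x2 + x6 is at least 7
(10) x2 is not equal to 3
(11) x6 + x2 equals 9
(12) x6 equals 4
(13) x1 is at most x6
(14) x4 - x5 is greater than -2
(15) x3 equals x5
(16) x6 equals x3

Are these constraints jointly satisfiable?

Constraint 12 fixes x6 = 4 and constraint 1 fixes x2 = 5. Constraints 4, 15, and 16 give x6 = x3 = x5 = x2, so x6 = x2. But 4 ≠ 5 — contradiction.

Unsatisfiable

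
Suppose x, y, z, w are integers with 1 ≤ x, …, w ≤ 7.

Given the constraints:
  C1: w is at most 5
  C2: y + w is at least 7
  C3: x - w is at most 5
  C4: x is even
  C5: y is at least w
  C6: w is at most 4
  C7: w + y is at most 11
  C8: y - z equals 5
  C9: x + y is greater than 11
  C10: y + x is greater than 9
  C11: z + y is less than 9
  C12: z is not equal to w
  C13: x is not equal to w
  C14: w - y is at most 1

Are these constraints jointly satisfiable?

Satisfiable

Take x = 6, y = 6, z = 1, w = 4. Then constraint 2: y + w = 10; constraint 3: x - w = 2, and every other listed constraint is also met.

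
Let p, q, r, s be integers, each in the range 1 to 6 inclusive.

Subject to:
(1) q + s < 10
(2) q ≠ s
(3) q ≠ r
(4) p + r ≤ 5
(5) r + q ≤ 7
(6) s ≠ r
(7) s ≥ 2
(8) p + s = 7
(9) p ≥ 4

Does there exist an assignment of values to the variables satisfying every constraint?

Satisfiable

One satisfying assignment is p = 4, q = 4, r = 1, s = 3.
For the less obvious constraints — constraint 1: q + s = 7; constraint 4: p + r = 5 — and the others hold by inspection.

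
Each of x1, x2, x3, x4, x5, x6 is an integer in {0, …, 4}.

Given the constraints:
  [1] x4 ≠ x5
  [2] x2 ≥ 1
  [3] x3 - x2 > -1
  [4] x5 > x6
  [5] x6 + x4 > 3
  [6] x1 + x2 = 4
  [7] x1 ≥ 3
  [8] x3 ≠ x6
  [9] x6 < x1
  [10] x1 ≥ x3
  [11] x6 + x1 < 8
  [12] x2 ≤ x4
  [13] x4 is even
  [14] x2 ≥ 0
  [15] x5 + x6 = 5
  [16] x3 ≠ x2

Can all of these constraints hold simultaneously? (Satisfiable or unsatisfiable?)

One satisfying assignment is x1 = 3, x2 = 1, x3 = 3, x4 = 4, x5 = 3, x6 = 2.
For the less obvious constraints — constraint 3: x3 - x2 = 2; constraint 5: x6 + x4 = 6 — and the others hold by inspection.

Satisfiable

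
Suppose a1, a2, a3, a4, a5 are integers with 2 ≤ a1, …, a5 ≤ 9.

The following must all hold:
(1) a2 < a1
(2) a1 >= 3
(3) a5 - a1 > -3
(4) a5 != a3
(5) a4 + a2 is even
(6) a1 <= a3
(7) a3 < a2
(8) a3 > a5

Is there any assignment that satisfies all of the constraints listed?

Constraints 1, 6, and 7 give a2 < a1, a1 ≤ a3, a3 < a2. Chaining: a2 < a1 ≤ a3 < a2, which forces a2 < a2 — impossible.

Unsatisfiable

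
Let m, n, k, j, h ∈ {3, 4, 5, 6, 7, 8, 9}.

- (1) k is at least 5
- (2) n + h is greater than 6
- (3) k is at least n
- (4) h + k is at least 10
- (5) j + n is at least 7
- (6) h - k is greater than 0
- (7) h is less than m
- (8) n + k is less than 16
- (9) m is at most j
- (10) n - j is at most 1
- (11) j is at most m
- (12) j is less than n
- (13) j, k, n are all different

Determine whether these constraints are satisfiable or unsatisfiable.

Unsatisfiable

Constraints 3, 6, 7, 9, and 12 give j < n, n ≤ k, k < h, h < m, m ≤ j. Chaining: j < n ≤ k < h < m ≤ j, which forces j < j — impossible.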